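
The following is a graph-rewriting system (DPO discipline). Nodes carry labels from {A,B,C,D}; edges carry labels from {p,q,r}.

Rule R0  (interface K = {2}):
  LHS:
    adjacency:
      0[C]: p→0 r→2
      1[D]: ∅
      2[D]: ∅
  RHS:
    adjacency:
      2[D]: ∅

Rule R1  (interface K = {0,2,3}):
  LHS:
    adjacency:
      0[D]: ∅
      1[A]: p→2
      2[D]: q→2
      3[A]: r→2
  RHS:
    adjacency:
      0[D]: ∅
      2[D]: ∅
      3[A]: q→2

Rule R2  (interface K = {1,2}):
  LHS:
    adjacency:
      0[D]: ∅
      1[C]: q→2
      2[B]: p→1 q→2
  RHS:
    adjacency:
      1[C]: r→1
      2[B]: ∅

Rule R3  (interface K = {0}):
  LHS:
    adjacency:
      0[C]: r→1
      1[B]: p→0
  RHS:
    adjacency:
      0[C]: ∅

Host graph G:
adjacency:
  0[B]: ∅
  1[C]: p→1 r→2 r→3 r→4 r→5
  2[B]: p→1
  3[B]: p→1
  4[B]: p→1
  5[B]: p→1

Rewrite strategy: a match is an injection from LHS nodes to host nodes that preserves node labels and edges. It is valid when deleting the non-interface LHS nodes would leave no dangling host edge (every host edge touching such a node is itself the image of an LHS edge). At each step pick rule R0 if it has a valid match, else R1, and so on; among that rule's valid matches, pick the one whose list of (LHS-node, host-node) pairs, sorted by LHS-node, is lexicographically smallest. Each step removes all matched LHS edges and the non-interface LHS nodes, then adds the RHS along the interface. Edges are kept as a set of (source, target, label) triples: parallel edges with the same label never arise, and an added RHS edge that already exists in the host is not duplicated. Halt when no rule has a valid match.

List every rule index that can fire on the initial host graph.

R0: no valid match — LHS pattern not found
R1: no valid match — LHS pattern not found
R2: no valid match — LHS pattern not found
R3: 4 valid matches — {0↦1, 1↦2}, {0↦1, 1↦3}, {0↦1, 1↦4} (+1 more)

Answer: [R3]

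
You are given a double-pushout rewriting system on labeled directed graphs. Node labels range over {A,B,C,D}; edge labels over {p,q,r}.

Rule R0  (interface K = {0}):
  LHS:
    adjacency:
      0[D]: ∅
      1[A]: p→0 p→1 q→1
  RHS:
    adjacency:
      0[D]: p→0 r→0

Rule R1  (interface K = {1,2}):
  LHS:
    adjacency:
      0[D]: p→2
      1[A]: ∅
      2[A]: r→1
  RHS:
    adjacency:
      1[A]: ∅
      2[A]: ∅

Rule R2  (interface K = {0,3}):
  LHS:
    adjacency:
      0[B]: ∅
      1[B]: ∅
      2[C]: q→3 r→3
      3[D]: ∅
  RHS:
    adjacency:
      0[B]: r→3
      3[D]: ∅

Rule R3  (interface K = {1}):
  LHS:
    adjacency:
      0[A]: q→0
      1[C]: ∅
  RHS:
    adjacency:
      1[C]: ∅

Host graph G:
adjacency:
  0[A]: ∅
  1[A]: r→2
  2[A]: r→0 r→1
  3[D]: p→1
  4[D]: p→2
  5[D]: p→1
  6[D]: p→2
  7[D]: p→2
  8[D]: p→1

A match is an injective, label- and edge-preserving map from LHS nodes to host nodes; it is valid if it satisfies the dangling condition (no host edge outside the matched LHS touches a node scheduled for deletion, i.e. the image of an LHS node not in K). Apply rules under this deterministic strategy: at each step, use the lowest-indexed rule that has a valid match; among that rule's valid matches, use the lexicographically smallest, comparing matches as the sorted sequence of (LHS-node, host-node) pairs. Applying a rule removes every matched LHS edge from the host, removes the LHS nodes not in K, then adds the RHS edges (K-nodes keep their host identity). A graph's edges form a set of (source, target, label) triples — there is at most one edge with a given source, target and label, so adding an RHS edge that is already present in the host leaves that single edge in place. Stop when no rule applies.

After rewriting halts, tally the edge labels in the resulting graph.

Answer: p:3

Rewrite trace:
start.  V:9 E:9  edges: 1-r->2 2-r->0 2-r->1 3-p->1 4-p->2 5-p->1 6-p->2 7-p->2 8-p->1
1. fire R1 via {0↦3, 1↦2, 2↦1}  →  V:8 E:7  edges: 2-r->0 2-r->1 4-p->2 5-p->1 6-p->2 7-p->2 8-p->1
2. fire R1 via {0↦4, 1↦0, 2↦2}  →  V:7 E:5  edges: 2-r->1 5-p->1 6-p->2 7-p->2 8-p->1
3. fire R1 via {0↦6, 1↦1, 2↦2}  →  V:6 E:3  edges: 5-p->1 7-p->2 8-p->1
halt: no rule applies after step 3
NF edges: [(5, 1, 'p'), (7, 2, 'p'), (8, 1, 'p')]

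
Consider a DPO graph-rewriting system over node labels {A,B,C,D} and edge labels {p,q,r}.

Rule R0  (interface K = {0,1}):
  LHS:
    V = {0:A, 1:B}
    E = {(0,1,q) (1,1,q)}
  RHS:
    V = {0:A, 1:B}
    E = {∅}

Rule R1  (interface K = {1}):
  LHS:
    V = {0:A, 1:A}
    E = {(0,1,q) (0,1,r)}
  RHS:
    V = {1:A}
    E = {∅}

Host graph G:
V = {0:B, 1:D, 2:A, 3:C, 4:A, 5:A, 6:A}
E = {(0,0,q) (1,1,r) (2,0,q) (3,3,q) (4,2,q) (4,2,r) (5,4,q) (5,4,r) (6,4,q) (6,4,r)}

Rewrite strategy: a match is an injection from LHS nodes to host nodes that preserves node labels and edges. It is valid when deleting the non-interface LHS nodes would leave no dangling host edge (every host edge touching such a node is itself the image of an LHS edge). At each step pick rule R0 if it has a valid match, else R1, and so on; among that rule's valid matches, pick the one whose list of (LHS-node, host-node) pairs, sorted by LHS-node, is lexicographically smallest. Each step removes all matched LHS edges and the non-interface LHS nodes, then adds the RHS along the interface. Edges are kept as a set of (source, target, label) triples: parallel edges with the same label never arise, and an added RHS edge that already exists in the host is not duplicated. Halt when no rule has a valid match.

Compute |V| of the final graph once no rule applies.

initial: |V|=7 |E|=10  E = 0-q->0 1-r->1 2-q->0 3-q->3 4-q->2 4-r->2 5-q->4 5-r->4 6-q->4 6-r->4
step 1: apply R0 at {0↦2, 1↦0}  → |V|=7 |E|=8  E = 1-r->1 3-q->3 4-q->2 4-r->2 5-q->4 5-r->4 6-q->4 6-r->4
step 2: apply R1 at {0↦5, 1↦4}  → |V|=6 |E|=6  E = 1-r->1 3-q->3 4-q->2 4-r->2 6-q->4 6-r->4
step 3: apply R1 at {0↦6, 1↦4}  → |V|=5 |E|=4  E = 1-r->1 3-q->3 4-q->2 4-r->2
step 4: apply R1 at {0↦4, 1↦2}  → |V|=4 |E|=2  E = 1-r->1 3-q->3
final graph: no rule applies after step 4
NF nodes: {0:B, 1:D, 2:A, 3:C}

Answer: 4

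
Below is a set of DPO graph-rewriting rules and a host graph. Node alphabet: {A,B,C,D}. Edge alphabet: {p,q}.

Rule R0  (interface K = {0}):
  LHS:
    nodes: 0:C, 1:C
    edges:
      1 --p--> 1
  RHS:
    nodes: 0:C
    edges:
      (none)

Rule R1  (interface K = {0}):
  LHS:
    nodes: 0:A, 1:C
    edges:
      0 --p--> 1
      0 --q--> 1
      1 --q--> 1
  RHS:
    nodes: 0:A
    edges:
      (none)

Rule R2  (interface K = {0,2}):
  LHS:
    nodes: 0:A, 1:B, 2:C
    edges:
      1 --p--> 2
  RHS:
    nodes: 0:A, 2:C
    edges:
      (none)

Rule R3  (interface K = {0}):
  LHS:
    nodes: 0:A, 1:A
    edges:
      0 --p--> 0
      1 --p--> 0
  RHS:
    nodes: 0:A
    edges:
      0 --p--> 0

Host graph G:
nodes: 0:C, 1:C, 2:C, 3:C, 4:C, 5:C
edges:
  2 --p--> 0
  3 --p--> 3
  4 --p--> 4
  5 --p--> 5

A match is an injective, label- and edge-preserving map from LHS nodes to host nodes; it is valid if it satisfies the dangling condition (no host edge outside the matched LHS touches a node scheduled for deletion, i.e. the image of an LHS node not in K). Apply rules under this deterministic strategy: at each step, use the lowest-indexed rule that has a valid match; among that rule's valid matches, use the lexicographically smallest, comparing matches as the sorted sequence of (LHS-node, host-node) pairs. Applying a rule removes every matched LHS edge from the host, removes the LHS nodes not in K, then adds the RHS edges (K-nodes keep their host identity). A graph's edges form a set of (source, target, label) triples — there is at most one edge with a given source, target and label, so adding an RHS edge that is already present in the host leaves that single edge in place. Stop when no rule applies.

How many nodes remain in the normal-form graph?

initial: |V|=6 |E|=4  E = 2-p->0 3-p->3 4-p->4 5-p->5
step 1: apply R0 at {0↦0, 1↦3}  → |V|=5 |E|=3  E = 2-p->0 4-p->4 5-p->5
step 2: apply R0 at {0↦0, 1↦4}  → |V|=4 |E|=2  E = 2-p->0 5-p->5
step 3: apply R0 at {0↦0, 1↦5}  → |V|=3 |E|=1  E = 2-p->0
normal form: no rule applies after step 3
NF nodes: {0:C, 1:C, 2:C}

Answer: 3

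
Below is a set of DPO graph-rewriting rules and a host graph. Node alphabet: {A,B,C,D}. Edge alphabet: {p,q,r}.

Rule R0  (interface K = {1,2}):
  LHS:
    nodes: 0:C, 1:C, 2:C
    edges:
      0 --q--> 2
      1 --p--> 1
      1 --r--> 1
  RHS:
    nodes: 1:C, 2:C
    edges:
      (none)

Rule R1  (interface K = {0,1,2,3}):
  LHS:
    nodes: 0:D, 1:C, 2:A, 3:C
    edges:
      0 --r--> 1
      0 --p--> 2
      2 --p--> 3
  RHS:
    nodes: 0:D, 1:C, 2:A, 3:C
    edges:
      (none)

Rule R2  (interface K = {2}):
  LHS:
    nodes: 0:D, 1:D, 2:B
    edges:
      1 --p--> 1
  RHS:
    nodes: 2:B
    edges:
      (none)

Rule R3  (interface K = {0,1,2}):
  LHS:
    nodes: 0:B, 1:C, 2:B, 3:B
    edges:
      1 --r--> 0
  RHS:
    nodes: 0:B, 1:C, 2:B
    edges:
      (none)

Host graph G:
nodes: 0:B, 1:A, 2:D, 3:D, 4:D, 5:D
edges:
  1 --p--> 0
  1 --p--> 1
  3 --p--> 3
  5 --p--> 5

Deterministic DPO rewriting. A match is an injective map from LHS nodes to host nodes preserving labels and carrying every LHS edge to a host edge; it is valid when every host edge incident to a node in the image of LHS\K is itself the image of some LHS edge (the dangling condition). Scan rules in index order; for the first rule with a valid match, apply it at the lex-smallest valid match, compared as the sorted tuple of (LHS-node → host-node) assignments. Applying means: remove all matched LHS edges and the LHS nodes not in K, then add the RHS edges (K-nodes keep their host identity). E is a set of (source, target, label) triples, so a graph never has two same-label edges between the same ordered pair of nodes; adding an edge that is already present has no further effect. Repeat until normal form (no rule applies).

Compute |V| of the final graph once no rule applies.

initial: |V|=6 |E|=4  E = 1-p->0 1-p->1 3-p->3 5-p->5
step 1: apply R2 at {0↦2, 1↦3, 2↦0}  → |V|=4 |E|=3  E = 1-p->0 1-p->1 5-p->5
step 2: apply R2 at {0↦4, 1↦5, 2↦0}  → |V|=2 |E|=2  E = 1-p->0 1-p->1
normal form: no rule applies after step 2
NF nodes: {0:B, 1:A}

Answer: 2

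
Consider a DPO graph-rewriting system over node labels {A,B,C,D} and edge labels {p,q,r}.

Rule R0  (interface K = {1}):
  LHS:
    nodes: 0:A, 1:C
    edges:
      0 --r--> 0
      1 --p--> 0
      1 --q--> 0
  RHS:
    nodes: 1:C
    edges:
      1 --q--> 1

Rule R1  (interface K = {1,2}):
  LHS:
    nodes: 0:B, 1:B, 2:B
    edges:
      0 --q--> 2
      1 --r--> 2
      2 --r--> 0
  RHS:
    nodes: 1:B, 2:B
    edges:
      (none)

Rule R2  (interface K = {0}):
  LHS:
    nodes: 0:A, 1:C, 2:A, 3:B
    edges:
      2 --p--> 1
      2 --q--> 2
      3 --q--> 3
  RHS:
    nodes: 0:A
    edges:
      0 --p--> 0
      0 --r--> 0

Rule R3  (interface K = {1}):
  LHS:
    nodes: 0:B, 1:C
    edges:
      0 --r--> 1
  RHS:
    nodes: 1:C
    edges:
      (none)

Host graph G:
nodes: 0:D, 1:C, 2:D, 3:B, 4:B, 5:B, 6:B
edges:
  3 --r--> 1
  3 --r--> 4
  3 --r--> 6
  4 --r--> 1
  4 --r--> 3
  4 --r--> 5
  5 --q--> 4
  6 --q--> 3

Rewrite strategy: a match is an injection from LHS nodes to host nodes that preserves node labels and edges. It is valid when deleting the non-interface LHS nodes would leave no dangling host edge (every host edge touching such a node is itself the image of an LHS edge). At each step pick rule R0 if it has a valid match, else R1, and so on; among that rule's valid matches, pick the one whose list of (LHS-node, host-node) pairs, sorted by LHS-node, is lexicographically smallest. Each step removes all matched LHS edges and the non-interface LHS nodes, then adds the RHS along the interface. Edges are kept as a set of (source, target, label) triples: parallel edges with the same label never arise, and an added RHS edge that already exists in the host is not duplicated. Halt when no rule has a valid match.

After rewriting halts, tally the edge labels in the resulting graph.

start.  V:7 E:8  edges: 3-r->1 3-r->4 3-r->6 4-r->1 4-r->3 4-r->5 5-q->4 6-q->3
1. fire R1 via {0↦5, 1↦3, 2↦4}  →  V:6 E:5  edges: 3-r->1 3-r->6 4-r->1 4-r->3 6-q->3
2. fire R1 via {0↦6, 1↦4, 2↦3}  →  V:5 E:2  edges: 3-r->1 4-r->1
3. fire R3 via {0↦3, 1↦1}  →  V:4 E:1  edges: 4-r->1
4. fire R3 via {0↦4, 1↦1}  →  V:3 E:0  edges: ∅
halt: no rule applies after step 4
NF edges: []

Answer: (no edges)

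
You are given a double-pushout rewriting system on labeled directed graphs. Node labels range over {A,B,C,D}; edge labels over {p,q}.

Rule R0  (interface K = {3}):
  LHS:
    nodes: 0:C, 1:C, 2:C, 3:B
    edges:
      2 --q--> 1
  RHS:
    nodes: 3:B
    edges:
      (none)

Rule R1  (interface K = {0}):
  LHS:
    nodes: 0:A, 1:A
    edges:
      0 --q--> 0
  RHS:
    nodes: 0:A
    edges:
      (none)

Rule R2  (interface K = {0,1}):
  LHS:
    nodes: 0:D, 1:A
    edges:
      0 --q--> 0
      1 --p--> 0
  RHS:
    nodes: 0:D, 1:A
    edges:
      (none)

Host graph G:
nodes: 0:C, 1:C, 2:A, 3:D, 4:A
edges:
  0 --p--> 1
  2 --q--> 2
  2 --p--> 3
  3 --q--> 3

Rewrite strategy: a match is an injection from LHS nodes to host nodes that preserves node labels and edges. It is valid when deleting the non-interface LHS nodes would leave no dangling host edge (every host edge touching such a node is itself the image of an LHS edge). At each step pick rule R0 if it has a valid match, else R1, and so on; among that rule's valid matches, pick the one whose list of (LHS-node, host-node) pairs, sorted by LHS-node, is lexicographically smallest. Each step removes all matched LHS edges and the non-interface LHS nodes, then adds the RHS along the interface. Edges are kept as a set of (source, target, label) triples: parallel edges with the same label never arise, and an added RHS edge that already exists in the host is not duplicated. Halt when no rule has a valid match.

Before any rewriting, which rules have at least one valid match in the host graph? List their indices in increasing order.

R0: no valid match — LHS pattern not found
R1: 1 valid match — {0↦2, 1↦4}
R2: 1 valid match — {0↦3, 1↦2}

Answer: [R1,R2]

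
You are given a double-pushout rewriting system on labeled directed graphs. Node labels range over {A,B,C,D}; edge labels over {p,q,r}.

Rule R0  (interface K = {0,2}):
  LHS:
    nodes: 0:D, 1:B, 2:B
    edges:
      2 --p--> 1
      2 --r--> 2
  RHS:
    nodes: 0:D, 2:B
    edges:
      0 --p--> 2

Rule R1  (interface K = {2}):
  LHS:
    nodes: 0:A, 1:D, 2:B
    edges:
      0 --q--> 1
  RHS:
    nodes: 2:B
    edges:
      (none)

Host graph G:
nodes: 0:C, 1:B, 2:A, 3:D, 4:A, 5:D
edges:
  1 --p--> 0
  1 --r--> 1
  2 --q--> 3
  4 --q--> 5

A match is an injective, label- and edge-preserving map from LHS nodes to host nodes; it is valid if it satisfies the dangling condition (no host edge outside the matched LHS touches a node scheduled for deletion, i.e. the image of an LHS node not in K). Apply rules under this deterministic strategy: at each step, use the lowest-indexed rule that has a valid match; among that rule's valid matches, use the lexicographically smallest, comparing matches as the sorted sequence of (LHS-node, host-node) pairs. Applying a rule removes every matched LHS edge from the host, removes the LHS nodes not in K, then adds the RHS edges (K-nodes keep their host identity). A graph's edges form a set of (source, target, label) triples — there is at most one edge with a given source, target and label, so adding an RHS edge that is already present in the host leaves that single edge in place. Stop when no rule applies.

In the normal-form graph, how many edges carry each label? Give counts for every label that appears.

[0] host  ⇒  6 nodes, 4 edges  {1-p->0 1-r->1 2-q->3 4-q->5}
[1] R1 @ {0↦2, 1↦3, 2↦1}  ⇒  4 nodes, 3 edges  {1-p->0 1-r->1 4-q->5}
[2] R1 @ {0↦4, 1↦5, 2↦1}  ⇒  2 nodes, 2 edges  {1-p->0 1-r->1}
halt: no rule applies after step 2
NF edges: [(1, 0, 'p'), (1, 1, 'r')]

Answer: p:1 r:1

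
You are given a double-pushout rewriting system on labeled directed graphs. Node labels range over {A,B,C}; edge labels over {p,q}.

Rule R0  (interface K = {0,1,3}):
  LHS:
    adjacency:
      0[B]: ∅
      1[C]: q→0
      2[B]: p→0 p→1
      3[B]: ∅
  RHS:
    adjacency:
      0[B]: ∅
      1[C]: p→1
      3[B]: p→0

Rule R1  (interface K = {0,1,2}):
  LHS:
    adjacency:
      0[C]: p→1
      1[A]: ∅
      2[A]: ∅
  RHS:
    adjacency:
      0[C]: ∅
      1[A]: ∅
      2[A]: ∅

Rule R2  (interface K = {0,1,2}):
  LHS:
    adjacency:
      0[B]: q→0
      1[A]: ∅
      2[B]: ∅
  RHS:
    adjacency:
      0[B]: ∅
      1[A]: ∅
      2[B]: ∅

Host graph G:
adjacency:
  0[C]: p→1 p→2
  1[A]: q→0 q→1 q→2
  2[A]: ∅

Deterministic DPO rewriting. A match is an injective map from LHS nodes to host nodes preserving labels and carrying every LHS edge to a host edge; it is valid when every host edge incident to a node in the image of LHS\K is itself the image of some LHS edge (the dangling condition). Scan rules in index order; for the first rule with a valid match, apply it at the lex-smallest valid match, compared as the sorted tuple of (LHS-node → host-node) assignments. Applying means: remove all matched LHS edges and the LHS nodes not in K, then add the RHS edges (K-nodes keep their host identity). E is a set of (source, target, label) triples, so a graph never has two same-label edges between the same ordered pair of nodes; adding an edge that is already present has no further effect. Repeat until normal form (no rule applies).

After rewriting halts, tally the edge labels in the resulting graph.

initial: |V|=3 |E|=5  E = 0-p->1 0-p->2 1-q->0 1-q->1 1-q->2
step 1: apply R1 at {0↦0, 1↦1, 2↦2}  → |V|=3 |E|=4  E = 0-p->2 1-q->0 1-q->1 1-q->2
step 2: apply R1 at {0↦0, 1↦2, 2↦1}  → |V|=3 |E|=3  E = 1-q->0 1-q->1 1-q->2
halt: no rule applies after step 2
NF edges: [(1, 0, 'q'), (1, 1, 'q'), (1, 2, 'q')]

Answer: q:3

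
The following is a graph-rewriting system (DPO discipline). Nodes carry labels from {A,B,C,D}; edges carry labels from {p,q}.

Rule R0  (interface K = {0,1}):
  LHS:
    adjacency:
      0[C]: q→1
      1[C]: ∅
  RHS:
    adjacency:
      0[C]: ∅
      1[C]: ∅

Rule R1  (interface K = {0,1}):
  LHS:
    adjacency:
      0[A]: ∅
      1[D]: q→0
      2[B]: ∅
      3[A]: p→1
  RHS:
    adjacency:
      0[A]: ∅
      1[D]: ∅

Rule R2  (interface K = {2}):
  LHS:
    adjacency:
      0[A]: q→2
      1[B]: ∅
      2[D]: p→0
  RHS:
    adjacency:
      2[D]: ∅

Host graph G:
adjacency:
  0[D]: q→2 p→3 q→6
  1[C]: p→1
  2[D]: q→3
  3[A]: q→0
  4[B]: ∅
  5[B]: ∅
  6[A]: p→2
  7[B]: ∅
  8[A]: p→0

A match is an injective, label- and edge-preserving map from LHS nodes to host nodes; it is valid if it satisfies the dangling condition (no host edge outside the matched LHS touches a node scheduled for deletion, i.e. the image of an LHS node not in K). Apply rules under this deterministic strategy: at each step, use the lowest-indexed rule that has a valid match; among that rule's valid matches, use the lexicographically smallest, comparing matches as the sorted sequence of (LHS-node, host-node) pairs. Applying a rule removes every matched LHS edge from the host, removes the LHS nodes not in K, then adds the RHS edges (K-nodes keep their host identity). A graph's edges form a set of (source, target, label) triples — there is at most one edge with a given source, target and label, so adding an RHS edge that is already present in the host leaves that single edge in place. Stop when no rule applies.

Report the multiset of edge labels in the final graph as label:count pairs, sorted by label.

Answer: p:1 q:1

Rewrite trace:
[0] host  ⇒  9 nodes, 8 edges  {0-q->2 0-p->3 0-q->6 1-p->1 2-q->3 3-q->0 6-p->2 8-p->0}
[1] R1 @ {0↦6, 1↦0, 2↦4, 3↦8}  ⇒  7 nodes, 6 edges  {0-q->2 0-p->3 1-p->1 2-q->3 3-q->0 6-p->2}
[2] R1 @ {0↦3, 1↦2, 2↦5, 3↦6}  ⇒  5 nodes, 4 edges  {0-q->2 0-p->3 1-p->1 3-q->0}
[3] R2 @ {0↦3, 1↦7, 2↦0}  ⇒  3 nodes, 2 edges  {0-q->2 1-p->1}
normal form: no rule applies after step 3
NF edges: [(0, 2, 'q'), (1, 1, 'p')]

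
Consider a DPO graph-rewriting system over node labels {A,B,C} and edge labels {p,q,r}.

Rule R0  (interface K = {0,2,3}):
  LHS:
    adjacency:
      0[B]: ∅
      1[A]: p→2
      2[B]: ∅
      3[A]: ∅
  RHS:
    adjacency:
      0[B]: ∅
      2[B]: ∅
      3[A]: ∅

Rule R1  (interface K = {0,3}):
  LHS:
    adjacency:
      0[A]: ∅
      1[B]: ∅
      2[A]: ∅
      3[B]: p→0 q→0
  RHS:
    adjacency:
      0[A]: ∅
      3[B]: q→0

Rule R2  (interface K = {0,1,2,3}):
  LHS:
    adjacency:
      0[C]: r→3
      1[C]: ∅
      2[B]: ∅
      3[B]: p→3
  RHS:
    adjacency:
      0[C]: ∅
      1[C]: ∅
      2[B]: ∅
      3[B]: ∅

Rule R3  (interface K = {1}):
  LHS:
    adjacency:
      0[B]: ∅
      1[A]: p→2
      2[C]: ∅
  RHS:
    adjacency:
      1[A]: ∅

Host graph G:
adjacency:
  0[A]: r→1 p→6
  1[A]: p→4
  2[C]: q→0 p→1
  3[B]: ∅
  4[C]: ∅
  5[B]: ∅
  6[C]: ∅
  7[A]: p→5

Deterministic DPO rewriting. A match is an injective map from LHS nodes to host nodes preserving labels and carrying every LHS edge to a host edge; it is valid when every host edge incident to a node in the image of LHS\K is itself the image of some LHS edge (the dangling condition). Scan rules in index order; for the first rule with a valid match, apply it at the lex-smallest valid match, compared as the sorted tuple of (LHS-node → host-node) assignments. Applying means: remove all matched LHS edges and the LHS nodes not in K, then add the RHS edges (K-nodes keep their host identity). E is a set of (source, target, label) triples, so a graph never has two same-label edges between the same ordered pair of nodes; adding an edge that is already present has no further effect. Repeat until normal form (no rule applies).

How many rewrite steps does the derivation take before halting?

Answer: 3

Derivation:
initial: |V|=8 |E|=6  E = 0-r->1 0-p->6 1-p->4 2-q->0 2-p->1 7-p->5
step 1: apply R0 at {0↦3, 1↦7, 2↦5, 3↦0}  → |V|=7 |E|=5  E = 0-r->1 0-p->6 1-p->4 2-q->0 2-p->1
step 2: apply R3 at {0↦3, 1↦0, 2↦6}  → |V|=5 |E|=4  E = 0-r->1 1-p->4 2-q->0 2-p->1
step 3: apply R3 at {0↦5, 1↦1, 2↦4}  → |V|=3 |E|=3  E = 0-r->1 2-q->0 2-p->1
final graph: no rule applies after step 3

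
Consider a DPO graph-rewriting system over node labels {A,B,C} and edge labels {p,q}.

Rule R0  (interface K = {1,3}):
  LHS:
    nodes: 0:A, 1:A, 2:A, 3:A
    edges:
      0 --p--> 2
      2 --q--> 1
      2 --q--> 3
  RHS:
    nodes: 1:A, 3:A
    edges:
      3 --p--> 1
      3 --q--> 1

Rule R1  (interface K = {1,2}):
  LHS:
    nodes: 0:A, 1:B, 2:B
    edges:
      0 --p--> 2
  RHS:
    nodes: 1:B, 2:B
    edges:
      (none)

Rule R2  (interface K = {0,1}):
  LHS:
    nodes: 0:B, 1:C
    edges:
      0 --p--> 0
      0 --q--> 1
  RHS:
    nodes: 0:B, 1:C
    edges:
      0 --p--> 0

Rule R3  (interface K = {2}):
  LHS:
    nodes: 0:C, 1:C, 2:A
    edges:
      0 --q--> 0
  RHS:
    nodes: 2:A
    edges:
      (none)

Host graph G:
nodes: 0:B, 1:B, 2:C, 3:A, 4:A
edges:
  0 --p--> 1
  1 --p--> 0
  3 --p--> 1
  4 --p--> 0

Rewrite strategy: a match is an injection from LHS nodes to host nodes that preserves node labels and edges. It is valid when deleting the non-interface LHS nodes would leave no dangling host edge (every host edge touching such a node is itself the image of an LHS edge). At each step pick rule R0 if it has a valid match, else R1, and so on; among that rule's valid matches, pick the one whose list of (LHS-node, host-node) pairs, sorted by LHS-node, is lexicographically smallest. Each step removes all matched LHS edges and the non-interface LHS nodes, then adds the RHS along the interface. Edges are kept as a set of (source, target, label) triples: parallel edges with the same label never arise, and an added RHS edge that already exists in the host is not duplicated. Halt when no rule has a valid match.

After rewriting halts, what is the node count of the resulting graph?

Answer: 3

Rewrite trace:
initial: |V|=5 |E|=4  E = 0-p->1 1-p->0 3-p->1 4-p->0
step 1: apply R1 at {0↦3, 1↦0, 2↦1}  → |V|=4 |E|=3  E = 0-p->1 1-p->0 4-p->0
step 2: apply R1 at {0↦4, 1↦1, 2↦0}  → |V|=3 |E|=2  E = 0-p->1 1-p->0
final graph: no rule applies after step 2
NF nodes: {0:B, 1:B, 2:C}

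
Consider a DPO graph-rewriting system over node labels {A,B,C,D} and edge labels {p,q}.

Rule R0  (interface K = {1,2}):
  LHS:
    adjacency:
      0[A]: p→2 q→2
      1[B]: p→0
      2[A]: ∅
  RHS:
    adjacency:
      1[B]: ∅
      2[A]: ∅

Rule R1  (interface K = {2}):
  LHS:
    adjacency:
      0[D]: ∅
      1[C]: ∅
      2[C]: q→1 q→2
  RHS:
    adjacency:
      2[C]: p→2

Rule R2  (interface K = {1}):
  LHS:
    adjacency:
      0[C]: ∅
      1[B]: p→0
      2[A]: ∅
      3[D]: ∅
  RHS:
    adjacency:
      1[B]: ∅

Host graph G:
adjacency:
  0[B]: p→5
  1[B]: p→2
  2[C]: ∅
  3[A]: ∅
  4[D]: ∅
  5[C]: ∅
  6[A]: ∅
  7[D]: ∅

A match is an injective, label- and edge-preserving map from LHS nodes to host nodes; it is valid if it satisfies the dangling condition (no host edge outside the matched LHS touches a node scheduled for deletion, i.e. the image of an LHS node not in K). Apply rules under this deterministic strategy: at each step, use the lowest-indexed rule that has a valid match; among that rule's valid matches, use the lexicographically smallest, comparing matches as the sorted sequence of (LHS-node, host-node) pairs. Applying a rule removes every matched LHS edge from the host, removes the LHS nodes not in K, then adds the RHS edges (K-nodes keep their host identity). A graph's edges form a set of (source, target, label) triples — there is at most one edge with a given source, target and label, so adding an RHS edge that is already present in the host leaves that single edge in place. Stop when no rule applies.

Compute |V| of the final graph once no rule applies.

Answer: 2

Derivation:
[0] host  ⇒  8 nodes, 2 edges  {0-p->5 1-p->2}
[1] R2 @ {0↦2, 1↦1, 2↦3, 3↦4}  ⇒  5 nodes, 1 edges  {0-p->5}
[2] R2 @ {0↦5, 1↦0, 2↦6, 3↦7}  ⇒  2 nodes, 0 edges  {∅}
halt: no rule applies after step 2
NF nodes: {0:B, 1:B}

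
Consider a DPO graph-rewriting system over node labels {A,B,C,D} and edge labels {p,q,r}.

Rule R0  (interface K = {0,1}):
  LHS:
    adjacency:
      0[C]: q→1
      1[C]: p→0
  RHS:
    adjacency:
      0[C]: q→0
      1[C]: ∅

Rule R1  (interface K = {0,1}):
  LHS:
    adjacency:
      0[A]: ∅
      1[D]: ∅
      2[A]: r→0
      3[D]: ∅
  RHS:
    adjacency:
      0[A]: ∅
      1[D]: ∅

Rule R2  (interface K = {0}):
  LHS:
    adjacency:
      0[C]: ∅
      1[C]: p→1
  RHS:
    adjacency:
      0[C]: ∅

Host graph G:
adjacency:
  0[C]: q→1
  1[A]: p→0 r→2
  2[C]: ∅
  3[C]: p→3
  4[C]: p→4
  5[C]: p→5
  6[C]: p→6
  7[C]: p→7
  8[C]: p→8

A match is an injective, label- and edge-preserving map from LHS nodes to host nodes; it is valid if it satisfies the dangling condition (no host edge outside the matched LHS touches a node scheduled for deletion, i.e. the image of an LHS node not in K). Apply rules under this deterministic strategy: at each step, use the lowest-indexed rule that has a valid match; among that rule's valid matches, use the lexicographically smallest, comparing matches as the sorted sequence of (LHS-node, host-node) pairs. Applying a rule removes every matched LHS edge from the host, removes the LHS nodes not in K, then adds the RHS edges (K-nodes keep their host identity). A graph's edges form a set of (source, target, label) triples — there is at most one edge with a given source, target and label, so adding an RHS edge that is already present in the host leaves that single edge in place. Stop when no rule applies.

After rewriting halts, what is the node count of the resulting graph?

start.  V:9 E:9  edges: 0-q->1 1-p->0 1-r->2 3-p->3 4-p->4 5-p->5 6-p->6 7-p->7 8-p->8
1. fire R2 via {0↦0, 1↦3}  →  V:8 E:8  edges: 0-q->1 1-p->0 1-r->2 4-p->4 5-p->5 6-p->6 7-p->7 8-p->8
2. fire R2 via {0↦0, 1↦4}  →  V:7 E:7  edges: 0-q->1 1-p->0 1-r->2 5-p->5 6-p->6 7-p->7 8-p->8
3. fire R2 via {0↦0, 1↦5}  →  V:6 E:6  edges: 0-q->1 1-p->0 1-r->2 6-p->6 7-p->7 8-p->8
4. fire R2 via {0↦0, 1↦6}  →  V:5 E:5  edges: 0-q->1 1-p->0 1-r->2 7-p->7 8-p->8
5. fire R2 via {0↦0, 1↦7}  →  V:4 E:4  edges: 0-q->1 1-p->0 1-r->2 8-p->8
6. fire R2 via {0↦0, 1↦8}  →  V:3 E:3  edges: 0-q->1 1-p->0 1-r->2
final graph: no rule applies after step 6
NF nodes: {0:C, 1:A, 2:C}

Answer: 3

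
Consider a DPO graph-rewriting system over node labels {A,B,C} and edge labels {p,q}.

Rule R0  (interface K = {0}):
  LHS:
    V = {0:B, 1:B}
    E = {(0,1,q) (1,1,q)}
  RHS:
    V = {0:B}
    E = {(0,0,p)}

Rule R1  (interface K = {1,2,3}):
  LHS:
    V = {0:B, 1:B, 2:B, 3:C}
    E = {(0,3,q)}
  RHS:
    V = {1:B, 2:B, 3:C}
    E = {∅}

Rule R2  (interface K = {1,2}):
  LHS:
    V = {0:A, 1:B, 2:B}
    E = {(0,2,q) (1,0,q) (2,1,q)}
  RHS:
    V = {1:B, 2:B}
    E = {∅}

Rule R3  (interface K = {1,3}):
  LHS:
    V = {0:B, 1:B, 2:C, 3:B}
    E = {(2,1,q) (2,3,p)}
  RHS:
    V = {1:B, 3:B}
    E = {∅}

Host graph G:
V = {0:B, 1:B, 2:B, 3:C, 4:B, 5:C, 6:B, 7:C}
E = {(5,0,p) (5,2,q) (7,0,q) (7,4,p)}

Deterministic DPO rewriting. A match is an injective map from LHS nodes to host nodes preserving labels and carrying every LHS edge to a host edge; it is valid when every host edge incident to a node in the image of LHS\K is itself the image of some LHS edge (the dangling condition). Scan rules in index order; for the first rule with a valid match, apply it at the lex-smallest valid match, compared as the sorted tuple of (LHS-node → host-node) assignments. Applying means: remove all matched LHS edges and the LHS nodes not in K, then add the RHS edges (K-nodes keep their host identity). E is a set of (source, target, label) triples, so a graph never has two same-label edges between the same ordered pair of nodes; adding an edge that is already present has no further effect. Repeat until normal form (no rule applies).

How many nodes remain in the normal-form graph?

Answer: 4

Steps:
start.  V:8 E:4  edges: 5-p->0 5-q->2 7-q->0 7-p->4
1. fire R3 via {0↦1, 1↦0, 2↦7, 3↦4}  →  V:6 E:2  edges: 5-p->0 5-q->2
2. fire R3 via {0↦4, 1↦2, 2↦5, 3↦0}  →  V:4 E:0  edges: ∅
final graph: no rule applies after step 2
NF nodes: {0:B, 2:B, 3:C, 6:B}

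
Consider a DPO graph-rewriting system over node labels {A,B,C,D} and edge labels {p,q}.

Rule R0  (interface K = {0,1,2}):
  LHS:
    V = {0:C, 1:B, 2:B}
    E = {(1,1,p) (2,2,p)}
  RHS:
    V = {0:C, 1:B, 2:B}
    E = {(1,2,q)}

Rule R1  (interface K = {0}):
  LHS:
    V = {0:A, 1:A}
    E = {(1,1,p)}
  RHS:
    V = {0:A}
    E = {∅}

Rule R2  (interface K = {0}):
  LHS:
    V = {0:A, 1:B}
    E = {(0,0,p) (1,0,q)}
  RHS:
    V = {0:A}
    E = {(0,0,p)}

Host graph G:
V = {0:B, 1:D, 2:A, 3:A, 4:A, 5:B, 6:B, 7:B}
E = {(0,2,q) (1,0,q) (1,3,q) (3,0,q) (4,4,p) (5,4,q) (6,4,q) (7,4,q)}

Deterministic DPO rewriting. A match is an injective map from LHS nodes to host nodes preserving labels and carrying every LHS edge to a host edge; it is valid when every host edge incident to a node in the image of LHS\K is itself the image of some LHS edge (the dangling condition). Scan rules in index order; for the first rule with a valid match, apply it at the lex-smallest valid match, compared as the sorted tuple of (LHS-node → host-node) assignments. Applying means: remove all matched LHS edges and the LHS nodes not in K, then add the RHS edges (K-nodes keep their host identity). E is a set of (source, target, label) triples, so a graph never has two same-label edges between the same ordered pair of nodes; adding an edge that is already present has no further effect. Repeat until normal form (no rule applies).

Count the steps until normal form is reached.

Answer: 4

Rewrite trace:
initial: |V|=8 |E|=8  E = 0-q->2 1-q->0 1-q->3 3-q->0 4-p->4 5-q->4 6-q->4 7-q->4
step 1: apply R2 at {0↦4, 1↦5}  → |V|=7 |E|=7  E = 0-q->2 1-q->0 1-q->3 3-q->0 4-p->4 6-q->4 7-q->4
step 2: apply R2 at {0↦4, 1↦6}  → |V|=6 |E|=6  E = 0-q->2 1-q->0 1-q->3 3-q->0 4-p->4 7-q->4
step 3: apply R2 at {0↦4, 1↦7}  → |V|=5 |E|=5  E = 0-q->2 1-q->0 1-q->3 3-q->0 4-p->4
step 4: apply R1 at {0↦2, 1↦4}  → |V|=4 |E|=4  E = 0-q->2 1-q->0 1-q->3 3-q->0
normal form: no rule applies after step 4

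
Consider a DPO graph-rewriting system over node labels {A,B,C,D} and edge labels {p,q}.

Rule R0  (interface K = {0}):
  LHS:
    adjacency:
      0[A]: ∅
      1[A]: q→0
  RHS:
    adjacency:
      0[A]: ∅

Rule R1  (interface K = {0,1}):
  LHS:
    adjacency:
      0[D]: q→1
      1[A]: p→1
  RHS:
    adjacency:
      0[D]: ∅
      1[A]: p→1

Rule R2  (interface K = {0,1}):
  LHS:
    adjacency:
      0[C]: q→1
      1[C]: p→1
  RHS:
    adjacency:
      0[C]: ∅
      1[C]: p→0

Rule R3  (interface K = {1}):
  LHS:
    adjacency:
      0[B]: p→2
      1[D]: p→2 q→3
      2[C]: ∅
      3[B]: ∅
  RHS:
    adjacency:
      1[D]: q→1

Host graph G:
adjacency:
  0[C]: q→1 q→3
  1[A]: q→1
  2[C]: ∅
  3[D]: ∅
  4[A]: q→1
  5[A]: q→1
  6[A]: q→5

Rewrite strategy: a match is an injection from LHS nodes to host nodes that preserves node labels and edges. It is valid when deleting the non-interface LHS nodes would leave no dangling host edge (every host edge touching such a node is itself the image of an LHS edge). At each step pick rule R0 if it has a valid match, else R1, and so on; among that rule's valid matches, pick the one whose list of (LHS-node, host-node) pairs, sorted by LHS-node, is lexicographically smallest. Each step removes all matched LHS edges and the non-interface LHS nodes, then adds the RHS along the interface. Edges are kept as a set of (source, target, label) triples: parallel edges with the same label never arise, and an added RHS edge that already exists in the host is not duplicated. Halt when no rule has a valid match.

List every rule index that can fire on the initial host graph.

R0: 2 valid matches — {0↦1, 1↦4}, {0↦5, 1↦6}
R1: no valid match — LHS pattern not found
R2: no valid match — LHS pattern not found
R3: no valid match — LHS pattern not found

Answer: [R0]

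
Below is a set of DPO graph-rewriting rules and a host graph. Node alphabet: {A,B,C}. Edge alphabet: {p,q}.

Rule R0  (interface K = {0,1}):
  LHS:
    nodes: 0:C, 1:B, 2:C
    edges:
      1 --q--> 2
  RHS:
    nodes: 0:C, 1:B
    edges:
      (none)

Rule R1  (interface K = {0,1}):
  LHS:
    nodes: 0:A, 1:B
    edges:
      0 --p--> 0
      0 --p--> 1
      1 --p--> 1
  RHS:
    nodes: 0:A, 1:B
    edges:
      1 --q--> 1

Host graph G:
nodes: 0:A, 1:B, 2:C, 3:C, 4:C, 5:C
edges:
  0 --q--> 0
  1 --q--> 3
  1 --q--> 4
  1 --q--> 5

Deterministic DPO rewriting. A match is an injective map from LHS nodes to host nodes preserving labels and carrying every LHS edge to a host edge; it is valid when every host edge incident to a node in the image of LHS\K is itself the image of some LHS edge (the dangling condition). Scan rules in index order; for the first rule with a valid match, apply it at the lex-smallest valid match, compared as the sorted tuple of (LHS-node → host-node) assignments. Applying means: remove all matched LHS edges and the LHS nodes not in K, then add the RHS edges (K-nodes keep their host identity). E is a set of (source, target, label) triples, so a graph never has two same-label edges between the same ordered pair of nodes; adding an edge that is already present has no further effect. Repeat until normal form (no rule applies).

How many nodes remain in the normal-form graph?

[0] host  ⇒  6 nodes, 4 edges  {0-q->0 1-q->3 1-q->4 1-q->5}
[1] R0 @ {0↦2, 1↦1, 2↦3}  ⇒  5 nodes, 3 edges  {0-q->0 1-q->4 1-q->5}
[2] R0 @ {0↦2, 1↦1, 2↦4}  ⇒  4 nodes, 2 edges  {0-q->0 1-q->5}
[3] R0 @ {0↦2, 1↦1, 2↦5}  ⇒  3 nodes, 1 edges  {0-q->0}
final graph: no rule applies after step 3
NF nodes: {0:A, 1:B, 2:C}

Answer: 3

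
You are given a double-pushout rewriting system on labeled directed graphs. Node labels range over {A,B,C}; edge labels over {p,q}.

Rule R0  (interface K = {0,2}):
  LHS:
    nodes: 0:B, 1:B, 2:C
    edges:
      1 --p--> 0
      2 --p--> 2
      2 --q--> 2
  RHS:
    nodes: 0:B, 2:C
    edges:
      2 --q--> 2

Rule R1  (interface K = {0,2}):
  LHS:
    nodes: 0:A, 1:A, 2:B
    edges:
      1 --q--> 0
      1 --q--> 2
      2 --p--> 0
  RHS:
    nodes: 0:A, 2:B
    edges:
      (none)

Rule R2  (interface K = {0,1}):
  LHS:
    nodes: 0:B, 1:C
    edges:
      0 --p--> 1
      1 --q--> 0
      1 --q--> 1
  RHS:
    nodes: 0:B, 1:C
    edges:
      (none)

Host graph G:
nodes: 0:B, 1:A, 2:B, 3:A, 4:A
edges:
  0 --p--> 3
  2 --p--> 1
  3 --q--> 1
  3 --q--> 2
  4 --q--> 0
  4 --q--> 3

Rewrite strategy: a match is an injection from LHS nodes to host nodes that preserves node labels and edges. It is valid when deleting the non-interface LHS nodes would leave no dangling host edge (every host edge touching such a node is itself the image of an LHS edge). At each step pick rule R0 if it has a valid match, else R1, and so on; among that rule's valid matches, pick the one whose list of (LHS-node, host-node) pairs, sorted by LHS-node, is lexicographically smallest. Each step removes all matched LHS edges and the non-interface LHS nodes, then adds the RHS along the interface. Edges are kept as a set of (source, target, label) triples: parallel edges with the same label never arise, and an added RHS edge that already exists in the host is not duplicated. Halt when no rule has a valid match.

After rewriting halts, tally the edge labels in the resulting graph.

Answer: (no edges)

Rewrite trace:
initial: |V|=5 |E|=6  E = 0-p->3 2-p->1 3-q->1 3-q->2 4-q->0 4-q->3
step 1: apply R1 at {0↦3, 1↦4, 2↦0}  → |V|=4 |E|=3  E = 2-p->1 3-q->1 3-q->2
step 2: apply R1 at {0↦1, 1↦3, 2↦2}  → |V|=3 |E|=0  E = ∅
normal form: no rule applies after step 2
NF edges: []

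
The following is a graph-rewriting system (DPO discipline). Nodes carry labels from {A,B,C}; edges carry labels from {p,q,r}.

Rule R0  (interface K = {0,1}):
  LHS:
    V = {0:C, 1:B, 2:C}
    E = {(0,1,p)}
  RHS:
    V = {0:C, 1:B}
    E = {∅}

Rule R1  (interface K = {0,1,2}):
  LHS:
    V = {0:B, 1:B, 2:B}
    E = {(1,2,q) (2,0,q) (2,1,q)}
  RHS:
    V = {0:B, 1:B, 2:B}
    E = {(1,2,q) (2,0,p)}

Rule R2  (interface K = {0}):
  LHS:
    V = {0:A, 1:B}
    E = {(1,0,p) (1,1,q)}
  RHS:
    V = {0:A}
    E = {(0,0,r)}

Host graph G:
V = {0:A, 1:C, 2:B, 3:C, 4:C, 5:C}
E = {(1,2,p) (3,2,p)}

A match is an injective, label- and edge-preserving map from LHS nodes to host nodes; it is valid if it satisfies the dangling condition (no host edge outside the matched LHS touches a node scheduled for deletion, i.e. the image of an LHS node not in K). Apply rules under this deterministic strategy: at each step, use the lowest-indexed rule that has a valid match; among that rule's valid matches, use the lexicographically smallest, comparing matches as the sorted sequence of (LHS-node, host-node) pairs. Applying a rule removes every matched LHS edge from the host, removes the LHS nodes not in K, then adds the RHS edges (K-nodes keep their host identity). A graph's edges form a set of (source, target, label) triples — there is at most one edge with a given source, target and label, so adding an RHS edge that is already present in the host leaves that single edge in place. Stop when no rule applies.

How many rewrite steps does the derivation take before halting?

[0] host  ⇒  6 nodes, 2 edges  {1-p->2 3-p->2}
[1] R0 @ {0↦1, 1↦2, 2↦4}  ⇒  5 nodes, 1 edges  {3-p->2}
[2] R0 @ {0↦3, 1↦2, 2↦1}  ⇒  4 nodes, 0 edges  {∅}
final graph: no rule applies after step 2

Answer: 2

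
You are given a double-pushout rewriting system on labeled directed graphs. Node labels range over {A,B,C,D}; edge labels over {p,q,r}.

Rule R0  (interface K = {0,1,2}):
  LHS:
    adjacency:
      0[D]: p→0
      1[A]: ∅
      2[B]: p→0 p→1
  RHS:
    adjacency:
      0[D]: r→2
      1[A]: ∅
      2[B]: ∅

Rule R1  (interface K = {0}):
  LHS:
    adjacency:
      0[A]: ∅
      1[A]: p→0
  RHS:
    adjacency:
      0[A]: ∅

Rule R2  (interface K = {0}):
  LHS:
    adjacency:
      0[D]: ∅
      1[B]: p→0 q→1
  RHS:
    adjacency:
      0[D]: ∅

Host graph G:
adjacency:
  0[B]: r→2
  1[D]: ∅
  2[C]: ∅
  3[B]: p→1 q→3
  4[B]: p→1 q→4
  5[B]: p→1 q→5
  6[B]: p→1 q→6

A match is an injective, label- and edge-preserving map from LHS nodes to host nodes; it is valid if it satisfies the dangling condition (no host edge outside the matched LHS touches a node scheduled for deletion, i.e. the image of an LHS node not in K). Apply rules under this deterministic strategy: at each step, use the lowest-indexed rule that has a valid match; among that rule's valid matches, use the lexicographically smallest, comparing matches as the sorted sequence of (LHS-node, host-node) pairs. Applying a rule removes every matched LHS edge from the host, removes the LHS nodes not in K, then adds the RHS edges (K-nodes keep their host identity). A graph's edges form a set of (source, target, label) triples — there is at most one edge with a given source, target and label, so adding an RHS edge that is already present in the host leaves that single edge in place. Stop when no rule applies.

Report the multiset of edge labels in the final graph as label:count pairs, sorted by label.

[0] host  ⇒  7 nodes, 9 edges  {0-r->2 3-p->1 3-q->3 4-p->1 4-q->4 5-p->1 5-q->5 6-p->1 6-q->6}
[1] R2 @ {0↦1, 1↦3}  ⇒  6 nodes, 7 edges  {0-r->2 4-p->1 4-q->4 5-p->1 5-q->5 6-p->1 6-q->6}
[2] R2 @ {0↦1, 1↦4}  ⇒  5 nodes, 5 edges  {0-r->2 5-p->1 5-q->5 6-p->1 6-q->6}
[3] R2 @ {0↦1, 1↦5}  ⇒  4 nodes, 3 edges  {0-r->2 6-p->1 6-q->6}
[4] R2 @ {0↦1, 1↦6}  ⇒  3 nodes, 1 edges  {0-r->2}
halt: no rule applies after step 4
NF edges: [(0, 2, 'r')]

Answer: r:1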